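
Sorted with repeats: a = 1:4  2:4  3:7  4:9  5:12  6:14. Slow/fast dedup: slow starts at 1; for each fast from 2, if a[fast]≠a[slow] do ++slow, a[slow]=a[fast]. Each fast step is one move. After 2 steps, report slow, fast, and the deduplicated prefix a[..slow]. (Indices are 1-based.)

slow=1 fast=2: a[fast]=4=a[slow] dup, fast++
slow=1 fast=3: a[fast]=7≠a[slow]=4 write a[2]=7, slow++,fast++

slow=2, fast=4, prefix=[4, 7]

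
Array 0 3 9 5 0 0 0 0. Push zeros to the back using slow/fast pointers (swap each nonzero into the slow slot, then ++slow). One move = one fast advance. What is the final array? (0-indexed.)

(s=0,f=0) a[fast]=0 → fast++
(s=0,f=1) a[fast]=3≠0 swap→a[0]=3 → slow++,fast++
(s=1,f=2) a[fast]=9≠0 swap→a[1]=9 → slow++,fast++
(s=2,f=3) a[fast]=5≠0 swap→a[2]=5 → slow++,fast++
(s=3,f=4) a[fast]=0 → fast++
(s=3,f=5) a[fast]=0 → fast++
(s=3,f=6) a[fast]=0 → fast++
(s=3,f=7) a[fast]=0 → fast++

[3, 9, 5, 0, 0, 0, 0, 0]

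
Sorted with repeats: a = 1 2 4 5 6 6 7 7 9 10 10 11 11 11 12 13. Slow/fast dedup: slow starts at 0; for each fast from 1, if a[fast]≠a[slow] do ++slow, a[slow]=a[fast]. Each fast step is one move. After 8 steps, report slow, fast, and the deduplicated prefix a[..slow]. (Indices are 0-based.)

slow=6, fast=9, prefix=[1, 2, 4, 5, 6, 7, 9]

(s=0,f=1) a[fast]=2≠a[slow]=1 write a[1]=2 → slow++,fast++
(s=1,f=2) a[fast]=4≠a[slow]=2 write a[2]=4 → slow++,fast++
(s=2,f=3) a[fast]=5≠a[slow]=4 write a[3]=5 → slow++,fast++
(s=3,f=4) a[fast]=6≠a[slow]=5 write a[4]=6 → slow++,fast++
(s=4,f=5) a[fast]=6=a[slow] dup → fast++
(s=4,f=6) a[fast]=7≠a[slow]=6 write a[5]=7 → slow++,fast++
(s=5,f=7) a[fast]=7=a[slow] dup → fast++
(s=5,f=8) a[fast]=9≠a[slow]=7 write a[6]=9 → slow++,fast++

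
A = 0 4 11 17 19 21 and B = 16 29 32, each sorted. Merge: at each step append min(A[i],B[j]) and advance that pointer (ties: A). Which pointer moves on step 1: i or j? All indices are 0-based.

[i=0,j=0] A[i]=0<=B[j]=16 take 0 → i++

i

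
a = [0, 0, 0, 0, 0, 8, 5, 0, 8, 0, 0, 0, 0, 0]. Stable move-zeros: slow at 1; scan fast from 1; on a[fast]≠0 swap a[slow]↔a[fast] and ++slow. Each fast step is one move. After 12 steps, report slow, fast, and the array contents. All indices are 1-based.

(s=1,f=1) a[fast]=0 → fast++
(s=1,f=2) a[fast]=0 → fast++
(s=1,f=3) a[fast]=0 → fast++
(s=1,f=4) a[fast]=0 → fast++
(s=1,f=5) a[fast]=0 → fast++
(s=1,f=6) a[fast]=8≠0 swap→a[1]=8 → slow++,fast++
(s=2,f=7) a[fast]=5≠0 swap→a[2]=5 → slow++,fast++
(s=3,f=8) a[fast]=0 → fast++
(s=3,f=9) a[fast]=8≠0 swap→a[3]=8 → slow++,fast++
(s=4,f=10) a[fast]=0 → fast++
(s=4,f=11) a[fast]=0 → fast++
(s=4,f=12) a[fast]=0 → fast++

slow=4, fast=13, a=[8, 5, 8, 0, 0, 0, 0, 0, 0, 0, 0, 0, 0, 0]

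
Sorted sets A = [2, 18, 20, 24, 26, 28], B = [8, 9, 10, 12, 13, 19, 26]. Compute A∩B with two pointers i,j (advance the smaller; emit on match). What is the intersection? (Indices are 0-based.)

i=0 j=0: 2<8, i++
i=1 j=0: 18>8, j++
i=1 j=1: 18>9, j++
i=1 j=2: 18>10, j++
i=1 j=3: 18>12, j++
i=1 j=4: 18>13, j++
i=1 j=5: 18<19, i++
i=2 j=5: 20>19, j++
i=2 j=6: 20<26, i++
i=3 j=6: 24<26, i++
i=4 j=6: 26==26 emit, i++,j++

intersection = [26]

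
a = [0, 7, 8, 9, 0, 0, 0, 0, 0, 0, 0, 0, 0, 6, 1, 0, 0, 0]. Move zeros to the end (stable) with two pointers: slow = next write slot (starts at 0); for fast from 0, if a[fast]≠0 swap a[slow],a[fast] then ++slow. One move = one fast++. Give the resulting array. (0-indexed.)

slow=0 fast=0: a[fast]=0, fast++
slow=0 fast=1: a[fast]=7≠0 swap→a[0]=7, slow++,fast++
slow=1 fast=2: a[fast]=8≠0 swap→a[1]=8, slow++,fast++
slow=2 fast=3: a[fast]=9≠0 swap→a[2]=9, slow++,fast++
slow=3 fast=4: a[fast]=0, fast++
slow=3 fast=5: a[fast]=0, fast++
slow=3 fast=6: a[fast]=0, fast++
slow=3 fast=7: a[fast]=0, fast++
slow=3 fast=8: a[fast]=0, fast++
slow=3 fast=9: a[fast]=0, fast++
slow=3 fast=10: a[fast]=0, fast++
slow=3 fast=11: a[fast]=0, fast++
slow=3 fast=12: a[fast]=0, fast++
slow=3 fast=13: a[fast]=6≠0 swap→a[3]=6, slow++,fast++
slow=4 fast=14: a[fast]=1≠0 swap→a[4]=1, slow++,fast++
slow=5 fast=15: a[fast]=0, fast++
slow=5 fast=16: a[fast]=0, fast++
slow=5 fast=17: a[fast]=0, fast++

[7, 8, 9, 6, 1, 0, 0, 0, 0, 0, 0, 0, 0, 0, 0, 0, 0, 0]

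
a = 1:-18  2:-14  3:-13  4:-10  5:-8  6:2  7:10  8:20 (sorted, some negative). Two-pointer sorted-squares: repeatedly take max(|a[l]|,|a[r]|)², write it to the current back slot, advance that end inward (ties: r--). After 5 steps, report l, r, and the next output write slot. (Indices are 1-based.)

l=1 r=8: |-18|<=|20| out[8]=400, r--
l=1 r=7: |-18|>|10| out[7]=324, l++
l=2 r=7: |-14|>|10| out[6]=196, l++
l=3 r=7: |-13|>|10| out[5]=169, l++
l=4 r=7: |-10|<=|10| out[4]=100, r--

l=4, r=6, next write slot=3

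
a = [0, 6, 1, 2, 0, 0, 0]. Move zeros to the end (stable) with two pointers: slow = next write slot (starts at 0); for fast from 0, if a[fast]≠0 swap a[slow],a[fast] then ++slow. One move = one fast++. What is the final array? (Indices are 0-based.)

(s=0,f=0) a[fast]=0 → fast++
(s=0,f=1) a[fast]=6≠0 swap→a[0]=6 → slow++,fast++
(s=1,f=2) a[fast]=1≠0 swap→a[1]=1 → slow++,fast++
(s=2,f=3) a[fast]=2≠0 swap→a[2]=2 → slow++,fast++
(s=3,f=4) a[fast]=0 → fast++
(s=3,f=5) a[fast]=0 → fast++
(s=3,f=6) a[fast]=0 → fast++

[6, 1, 2, 0, 0, 0, 0]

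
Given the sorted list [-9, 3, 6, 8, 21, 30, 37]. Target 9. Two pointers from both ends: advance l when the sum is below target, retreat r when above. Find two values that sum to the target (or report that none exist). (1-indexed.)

[1,7] -9+37=28 >9 → r--
[1,6] -9+30=21 >9 → r--
[1,5] -9+21=12 >9 → r--
[1,4] -9+8=-1 <9 → l++
[2,4] 3+8=11 >9 → r--
[2,3] 3+6=9 → found

(3, 6)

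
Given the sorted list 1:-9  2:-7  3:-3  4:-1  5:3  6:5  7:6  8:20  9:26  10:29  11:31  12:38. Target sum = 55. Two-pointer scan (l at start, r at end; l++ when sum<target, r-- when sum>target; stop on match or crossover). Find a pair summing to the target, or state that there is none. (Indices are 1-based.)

l=1 r=12: -9+38=29 <55, l++
l=2 r=12: -7+38=31 <55, l++
l=3 r=12: -3+38=35 <55, l++
l=4 r=12: -1+38=37 <55, l++
l=5 r=12: 3+38=41 <55, l++
l=6 r=12: 5+38=43 <55, l++
l=7 r=12: 6+38=44 <55, l++
l=8 r=12: 20+38=58 >55, r--
l=8 r=11: 20+31=51 <55, l++
l=9 r=11: 26+31=57 >55, r--
l=9 r=10: 26+29=55, found

(26, 29)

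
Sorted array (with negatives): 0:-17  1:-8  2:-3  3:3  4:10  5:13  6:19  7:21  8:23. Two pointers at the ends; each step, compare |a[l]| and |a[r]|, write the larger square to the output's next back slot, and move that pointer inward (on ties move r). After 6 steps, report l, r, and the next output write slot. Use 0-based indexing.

l=1, r=3, next write slot=2

[0,8] |-17|<=|23| out[8]=529 → r--
[0,7] |-17|<=|21| out[7]=441 → r--
[0,6] |-17|<=|19| out[6]=361 → r--
[0,5] |-17|>|13| out[5]=289 → l++
[1,5] |-8|<=|13| out[4]=169 → r--
[1,4] |-8|<=|10| out[3]=100 → r--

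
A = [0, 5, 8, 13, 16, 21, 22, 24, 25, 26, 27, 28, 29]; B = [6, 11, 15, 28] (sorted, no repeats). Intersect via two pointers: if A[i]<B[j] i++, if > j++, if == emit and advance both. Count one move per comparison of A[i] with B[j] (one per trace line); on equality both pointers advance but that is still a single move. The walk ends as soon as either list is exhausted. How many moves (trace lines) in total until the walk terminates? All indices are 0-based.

15 moves

[i=0,j=0] 0<6 → i++
[i=1,j=0] 5<6 → i++
[i=2,j=0] 8>6 → j++
[i=2,j=1] 8<11 → i++
[i=3,j=1] 13>11 → j++
[i=3,j=2] 13<15 → i++
[i=4,j=2] 16>15 → j++
[i=4,j=3] 16<28 → i++
[i=5,j=3] 21<28 → i++
[i=6,j=3] 22<28 → i++
[i=7,j=3] 24<28 → i++
[i=8,j=3] 25<28 → i++
[i=9,j=3] 26<28 → i++
[i=10,j=3] 27<28 → i++
[i=11,j=3] 28==28 emit → i++,j++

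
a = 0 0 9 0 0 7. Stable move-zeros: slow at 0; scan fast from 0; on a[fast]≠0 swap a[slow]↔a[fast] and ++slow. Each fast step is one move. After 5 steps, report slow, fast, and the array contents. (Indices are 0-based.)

slow=1, fast=5, a=[9, 0, 0, 0, 0, 7]

slow=0 fast=0: a[fast]=0, fast++
slow=0 fast=1: a[fast]=0, fast++
slow=0 fast=2: a[fast]=9≠0 swap→a[0]=9, slow++,fast++
slow=1 fast=3: a[fast]=0, fast++
slow=1 fast=4: a[fast]=0, fast++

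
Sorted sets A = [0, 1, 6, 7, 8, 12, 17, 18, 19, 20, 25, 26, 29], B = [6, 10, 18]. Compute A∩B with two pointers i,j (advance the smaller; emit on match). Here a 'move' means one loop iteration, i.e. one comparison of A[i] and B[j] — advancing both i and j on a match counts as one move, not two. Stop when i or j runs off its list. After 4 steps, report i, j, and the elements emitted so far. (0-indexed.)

[i=0,j=0] 0<6 → i++
[i=1,j=0] 1<6 → i++
[i=2,j=0] 6==6 emit → i++,j++
[i=3,j=1] 7<10 → i++

i=4, j=1, emitted=[6]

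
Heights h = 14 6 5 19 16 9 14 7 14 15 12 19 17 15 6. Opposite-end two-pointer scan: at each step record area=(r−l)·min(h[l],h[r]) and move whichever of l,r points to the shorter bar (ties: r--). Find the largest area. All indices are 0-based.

l=0 r=14: min(14,6)*14=84 best=84 *, r--
l=0 r=13: min(14,15)*13=182 best=182 *, l++
l=1 r=13: min(6,15)*12=72 best=182, l++
l=2 r=13: min(5,15)*11=55 best=182, l++
l=3 r=13: min(19,15)*10=150 best=182, r--
l=3 r=12: min(19,17)*9=153 best=182, r--
l=3 r=11: min(19,19)*8=152 best=182, r--
l=3 r=10: min(19,12)*7=84 best=182, r--
l=3 r=9: min(19,15)*6=90 best=182, r--
l=3 r=8: min(19,14)*5=70 best=182, r--
l=3 r=7: min(19,7)*4=28 best=182, r--
l=3 r=6: min(19,14)*3=42 best=182, r--
l=3 r=5: min(19,9)*2=18 best=182, r--
l=3 r=4: min(19,16)*1=16 best=182, r--

max area = 182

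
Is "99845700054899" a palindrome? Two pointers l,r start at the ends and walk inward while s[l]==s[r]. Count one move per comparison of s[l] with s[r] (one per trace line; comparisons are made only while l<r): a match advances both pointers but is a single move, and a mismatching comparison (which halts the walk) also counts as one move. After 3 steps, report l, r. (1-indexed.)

l=1 r=14: '9'=='9', l++,r--
l=2 r=13: '9'=='9', l++,r--
l=3 r=12: '8'=='8', l++,r--

l=4, r=11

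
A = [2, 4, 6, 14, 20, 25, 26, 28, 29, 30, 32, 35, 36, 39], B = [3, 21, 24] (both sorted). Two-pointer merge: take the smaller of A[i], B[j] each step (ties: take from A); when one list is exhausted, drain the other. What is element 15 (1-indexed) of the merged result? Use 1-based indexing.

merged[15] = 35

i=1 j=1: A[i]=2<=B[j]=3 take 2, i++
i=2 j=1: A[i]=4>B[j]=3 take 3, j++
i=2 j=2: A[i]=4<=B[j]=21 take 4, i++
i=3 j=2: A[i]=6<=B[j]=21 take 6, i++
i=4 j=2: A[i]=14<=B[j]=21 take 14, i++
i=5 j=2: A[i]=20<=B[j]=21 take 20, i++
i=6 j=2: A[i]=25>B[j]=21 take 21, j++
i=6 j=3: A[i]=25>B[j]=24 take 24, j++
i=6 j=4: B done, take A[i]=25, i++
i=7 j=4: B done, take A[i]=26, i++
i=8 j=4: B done, take A[i]=28, i++
i=9 j=4: B done, take A[i]=29, i++
i=10 j=4: B done, take A[i]=30, i++
i=11 j=4: B done, take A[i]=32, i++
i=12 j=4: B done, take A[i]=35, i++
i=13 j=4: B done, take A[i]=36, i++
i=14 j=4: B done, take A[i]=39, i++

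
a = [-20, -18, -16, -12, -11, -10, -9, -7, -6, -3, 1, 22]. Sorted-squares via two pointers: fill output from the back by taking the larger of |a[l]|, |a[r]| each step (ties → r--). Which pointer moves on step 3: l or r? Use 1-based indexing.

l=1 r=12: |-20|<=|22| out[12]=484, r--
l=1 r=11: |-20|>|1| out[11]=400, l++
l=2 r=11: |-18|>|1| out[10]=324, l++

l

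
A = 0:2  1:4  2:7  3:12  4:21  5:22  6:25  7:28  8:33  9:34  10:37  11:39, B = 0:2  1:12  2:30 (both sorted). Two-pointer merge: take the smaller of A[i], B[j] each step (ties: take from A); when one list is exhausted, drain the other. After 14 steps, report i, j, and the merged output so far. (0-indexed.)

i=11, j=3, merged so far=[2, 2, 4, 7, 12, 12, 21, 22, 25, 28, 30, 33, 34, 37]

[i=0,j=0] A[i]=2<=B[j]=2 take 2 → i++
[i=1,j=0] A[i]=4>B[j]=2 take 2 → j++
[i=1,j=1] A[i]=4<=B[j]=12 take 4 → i++
[i=2,j=1] A[i]=7<=B[j]=12 take 7 → i++
[i=3,j=1] A[i]=12<=B[j]=12 take 12 → i++
[i=4,j=1] A[i]=21>B[j]=12 take 12 → j++
[i=4,j=2] A[i]=21<=B[j]=30 take 21 → i++
[i=5,j=2] A[i]=22<=B[j]=30 take 22 → i++
[i=6,j=2] A[i]=25<=B[j]=30 take 25 → i++
[i=7,j=2] A[i]=28<=B[j]=30 take 28 → i++
[i=8,j=2] A[i]=33>B[j]=30 take 30 → j++
[i=8,j=3] B done, take A[i]=33 → i++
[i=9,j=3] B done, take A[i]=34 → i++
[i=10,j=3] B done, take A[i]=37 → i++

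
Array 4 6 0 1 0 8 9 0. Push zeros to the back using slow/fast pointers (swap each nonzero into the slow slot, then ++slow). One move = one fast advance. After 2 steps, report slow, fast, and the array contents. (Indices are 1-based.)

(s=1,f=1) a[fast]=4≠0 swap→a[1]=4 → slow++,fast++
(s=2,f=2) a[fast]=6≠0 swap→a[2]=6 → slow++,fast++

slow=3, fast=3, a=[4, 6, 0, 1, 0, 8, 9, 0]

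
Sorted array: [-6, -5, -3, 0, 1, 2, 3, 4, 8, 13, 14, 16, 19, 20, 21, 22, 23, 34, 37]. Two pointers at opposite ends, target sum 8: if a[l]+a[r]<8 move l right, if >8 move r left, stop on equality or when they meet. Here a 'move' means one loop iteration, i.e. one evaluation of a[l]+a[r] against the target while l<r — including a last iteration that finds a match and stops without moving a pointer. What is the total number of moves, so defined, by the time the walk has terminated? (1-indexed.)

9 moves

[1,19] -6+37=31 >8 → r--
[1,18] -6+34=28 >8 → r--
[1,17] -6+23=17 >8 → r--
[1,16] -6+22=16 >8 → r--
[1,15] -6+21=15 >8 → r--
[1,14] -6+20=14 >8 → r--
[1,13] -6+19=13 >8 → r--
[1,12] -6+16=10 >8 → r--
[1,11] -6+14=8 → found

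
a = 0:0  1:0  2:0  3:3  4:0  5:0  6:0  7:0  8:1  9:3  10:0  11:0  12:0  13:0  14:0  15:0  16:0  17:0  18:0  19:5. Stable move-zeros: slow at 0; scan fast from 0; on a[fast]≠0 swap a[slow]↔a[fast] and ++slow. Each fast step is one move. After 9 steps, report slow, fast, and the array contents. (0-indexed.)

slow=0 fast=0: a[fast]=0, fast++
slow=0 fast=1: a[fast]=0, fast++
slow=0 fast=2: a[fast]=0, fast++
slow=0 fast=3: a[fast]=3≠0 swap→a[0]=3, slow++,fast++
slow=1 fast=4: a[fast]=0, fast++
slow=1 fast=5: a[fast]=0, fast++
slow=1 fast=6: a[fast]=0, fast++
slow=1 fast=7: a[fast]=0, fast++
slow=1 fast=8: a[fast]=1≠0 swap→a[1]=1, slow++,fast++

slow=2, fast=9, a=[3, 1, 0, 0, 0, 0, 0, 0, 0, 3, 0, 0, 0, 0, 0, 0, 0, 0, 0, 5]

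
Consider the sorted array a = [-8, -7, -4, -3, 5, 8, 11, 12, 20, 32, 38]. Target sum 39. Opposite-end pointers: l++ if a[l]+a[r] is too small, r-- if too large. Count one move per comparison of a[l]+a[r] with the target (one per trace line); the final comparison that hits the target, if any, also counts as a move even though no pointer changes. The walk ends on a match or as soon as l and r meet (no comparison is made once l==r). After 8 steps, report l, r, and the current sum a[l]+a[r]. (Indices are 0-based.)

l=0 r=10: -8+38=30 <39, l++
l=1 r=10: -7+38=31 <39, l++
l=2 r=10: -4+38=34 <39, l++
l=3 r=10: -3+38=35 <39, l++
l=4 r=10: 5+38=43 >39, r--
l=4 r=9: 5+32=37 <39, l++
l=5 r=9: 8+32=40 >39, r--
l=5 r=8: 8+20=28 <39, l++

l=6, r=8, sum=31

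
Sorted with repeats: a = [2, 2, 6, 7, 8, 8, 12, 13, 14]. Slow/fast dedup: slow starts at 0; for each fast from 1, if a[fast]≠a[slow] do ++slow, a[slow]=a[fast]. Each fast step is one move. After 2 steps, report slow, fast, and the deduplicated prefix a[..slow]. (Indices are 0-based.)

(s=0,f=1) a[fast]=2=a[slow] dup → fast++
(s=0,f=2) a[fast]=6≠a[slow]=2 write a[1]=6 → slow++,fast++

slow=1, fast=3, prefix=[2, 6]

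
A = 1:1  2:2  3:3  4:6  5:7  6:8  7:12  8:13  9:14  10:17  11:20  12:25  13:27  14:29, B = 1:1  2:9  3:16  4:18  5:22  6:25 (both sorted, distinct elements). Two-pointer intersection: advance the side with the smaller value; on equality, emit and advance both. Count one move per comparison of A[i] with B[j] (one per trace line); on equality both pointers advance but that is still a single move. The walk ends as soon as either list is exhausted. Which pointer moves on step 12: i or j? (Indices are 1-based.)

i

[i=1,j=1] 1==1 emit → i++,j++
[i=2,j=2] 2<9 → i++
[i=3,j=2] 3<9 → i++
[i=4,j=2] 6<9 → i++
[i=5,j=2] 7<9 → i++
[i=6,j=2] 8<9 → i++
[i=7,j=2] 12>9 → j++
[i=7,j=3] 12<16 → i++
[i=8,j=3] 13<16 → i++
[i=9,j=3] 14<16 → i++
[i=10,j=3] 17>16 → j++
[i=10,j=4] 17<18 → i++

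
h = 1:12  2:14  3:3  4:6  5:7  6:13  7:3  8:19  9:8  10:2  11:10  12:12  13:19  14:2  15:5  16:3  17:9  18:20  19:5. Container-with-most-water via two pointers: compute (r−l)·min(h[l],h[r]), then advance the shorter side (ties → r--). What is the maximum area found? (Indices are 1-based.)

[1,19] min(12,5)*18=90 best=90 * → r--
[1,18] min(12,20)*17=204 best=204 * → l++
[2,18] min(14,20)*16=224 best=224 * → l++
[3,18] min(3,20)*15=45 best=224 → l++
[4,18] min(6,20)*14=84 best=224 → l++
[5,18] min(7,20)*13=91 best=224 → l++
[6,18] min(13,20)*12=156 best=224 → l++
[7,18] min(3,20)*11=33 best=224 → l++
[8,18] min(19,20)*10=190 best=224 → l++
[9,18] min(8,20)*9=72 best=224 → l++
[10,18] min(2,20)*8=16 best=224 → l++
[11,18] min(10,20)*7=70 best=224 → l++
[12,18] min(12,20)*6=72 best=224 → l++
[13,18] min(19,20)*5=95 best=224 → l++
[14,18] min(2,20)*4=8 best=224 → l++
[15,18] min(5,20)*3=15 best=224 → l++
[16,18] min(3,20)*2=6 best=224 → l++
[17,18] min(9,20)*1=9 best=224 → l++

max area = 224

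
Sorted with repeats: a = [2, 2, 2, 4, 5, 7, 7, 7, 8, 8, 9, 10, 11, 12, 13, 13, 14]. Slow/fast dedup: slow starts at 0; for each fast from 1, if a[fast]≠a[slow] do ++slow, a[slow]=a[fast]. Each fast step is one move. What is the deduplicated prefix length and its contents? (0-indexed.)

length 11; prefix = [2, 4, 5, 7, 8, 9, 10, 11, 12, 13, 14]

slow=0 fast=1: a[fast]=2=a[slow] dup, fast++
slow=0 fast=2: a[fast]=2=a[slow] dup, fast++
slow=0 fast=3: a[fast]=4≠a[slow]=2 write a[1]=4, slow++,fast++
slow=1 fast=4: a[fast]=5≠a[slow]=4 write a[2]=5, slow++,fast++
slow=2 fast=5: a[fast]=7≠a[slow]=5 write a[3]=7, slow++,fast++
slow=3 fast=6: a[fast]=7=a[slow] dup, fast++
slow=3 fast=7: a[fast]=7=a[slow] dup, fast++
slow=3 fast=8: a[fast]=8≠a[slow]=7 write a[4]=8, slow++,fast++
slow=4 fast=9: a[fast]=8=a[slow] dup, fast++
slow=4 fast=10: a[fast]=9≠a[slow]=8 write a[5]=9, slow++,fast++
slow=5 fast=11: a[fast]=10≠a[slow]=9 write a[6]=10, slow++,fast++
slow=6 fast=12: a[fast]=11≠a[slow]=10 write a[7]=11, slow++,fast++
slow=7 fast=13: a[fast]=12≠a[slow]=11 write a[8]=12, slow++,fast++
slow=8 fast=14: a[fast]=13≠a[slow]=12 write a[9]=13, slow++,fast++
slow=9 fast=15: a[fast]=13=a[slow] dup, fast++
slow=9 fast=16: a[fast]=14≠a[slow]=13 write a[10]=14, slow++,fast++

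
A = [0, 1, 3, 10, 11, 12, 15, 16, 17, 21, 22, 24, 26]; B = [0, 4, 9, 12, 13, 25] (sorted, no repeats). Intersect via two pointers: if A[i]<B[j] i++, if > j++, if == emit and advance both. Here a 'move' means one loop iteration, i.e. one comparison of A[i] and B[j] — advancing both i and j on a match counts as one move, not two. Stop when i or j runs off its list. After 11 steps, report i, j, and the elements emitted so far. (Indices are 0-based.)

i=8, j=5, emitted=[0, 12]

i=0 j=0: 0==0 emit, i++,j++
i=1 j=1: 1<4, i++
i=2 j=1: 3<4, i++
i=3 j=1: 10>4, j++
i=3 j=2: 10>9, j++
i=3 j=3: 10<12, i++
i=4 j=3: 11<12, i++
i=5 j=3: 12==12 emit, i++,j++
i=6 j=4: 15>13, j++
i=6 j=5: 15<25, i++
i=7 j=5: 16<25, i++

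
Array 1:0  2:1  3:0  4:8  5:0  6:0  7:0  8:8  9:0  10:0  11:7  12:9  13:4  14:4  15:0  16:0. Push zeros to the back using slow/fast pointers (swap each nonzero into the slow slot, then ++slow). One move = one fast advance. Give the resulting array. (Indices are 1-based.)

(s=1,f=1) a[fast]=0 → fast++
(s=1,f=2) a[fast]=1≠0 swap→a[1]=1 → slow++,fast++
(s=2,f=3) a[fast]=0 → fast++
(s=2,f=4) a[fast]=8≠0 swap→a[2]=8 → slow++,fast++
(s=3,f=5) a[fast]=0 → fast++
(s=3,f=6) a[fast]=0 → fast++
(s=3,f=7) a[fast]=0 → fast++
(s=3,f=8) a[fast]=8≠0 swap→a[3]=8 → slow++,fast++
(s=4,f=9) a[fast]=0 → fast++
(s=4,f=10) a[fast]=0 → fast++
(s=4,f=11) a[fast]=7≠0 swap→a[4]=7 → slow++,fast++
(s=5,f=12) a[fast]=9≠0 swap→a[5]=9 → slow++,fast++
(s=6,f=13) a[fast]=4≠0 swap→a[6]=4 → slow++,fast++
(s=7,f=14) a[fast]=4≠0 swap→a[7]=4 → slow++,fast++
(s=8,f=15) a[fast]=0 → fast++
(s=8,f=16) a[fast]=0 → fast++

[1, 8, 8, 7, 9, 4, 4, 0, 0, 0, 0, 0, 0, 0, 0, 0]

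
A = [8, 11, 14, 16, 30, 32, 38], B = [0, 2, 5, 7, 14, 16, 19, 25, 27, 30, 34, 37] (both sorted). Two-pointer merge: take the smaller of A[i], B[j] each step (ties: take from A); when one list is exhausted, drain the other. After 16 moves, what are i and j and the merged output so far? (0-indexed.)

i=6, j=10, merged so far=[0, 2, 5, 7, 8, 11, 14, 14, 16, 16, 19, 25, 27, 30, 30, 32]

[i=0,j=0] A[i]=8>B[j]=0 take 0 → j++
[i=0,j=1] A[i]=8>B[j]=2 take 2 → j++
[i=0,j=2] A[i]=8>B[j]=5 take 5 → j++
[i=0,j=3] A[i]=8>B[j]=7 take 7 → j++
[i=0,j=4] A[i]=8<=B[j]=14 take 8 → i++
[i=1,j=4] A[i]=11<=B[j]=14 take 11 → i++
[i=2,j=4] A[i]=14<=B[j]=14 take 14 → i++
[i=3,j=4] A[i]=16>B[j]=14 take 14 → j++
[i=3,j=5] A[i]=16<=B[j]=16 take 16 → i++
[i=4,j=5] A[i]=30>B[j]=16 take 16 → j++
[i=4,j=6] A[i]=30>B[j]=19 take 19 → j++
[i=4,j=7] A[i]=30>B[j]=25 take 25 → j++
[i=4,j=8] A[i]=30>B[j]=27 take 27 → j++
[i=4,j=9] A[i]=30<=B[j]=30 take 30 → i++
[i=5,j=9] A[i]=32>B[j]=30 take 30 → j++
[i=5,j=10] A[i]=32<=B[j]=34 take 32 → i++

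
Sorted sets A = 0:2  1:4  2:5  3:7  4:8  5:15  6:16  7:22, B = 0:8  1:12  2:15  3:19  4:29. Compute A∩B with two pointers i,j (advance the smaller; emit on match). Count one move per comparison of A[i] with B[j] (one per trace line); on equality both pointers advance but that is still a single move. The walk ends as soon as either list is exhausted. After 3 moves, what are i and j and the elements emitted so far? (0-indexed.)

i=0 j=0: 2<8, i++
i=1 j=0: 4<8, i++
i=2 j=0: 5<8, i++

i=3, j=0, emitted=[]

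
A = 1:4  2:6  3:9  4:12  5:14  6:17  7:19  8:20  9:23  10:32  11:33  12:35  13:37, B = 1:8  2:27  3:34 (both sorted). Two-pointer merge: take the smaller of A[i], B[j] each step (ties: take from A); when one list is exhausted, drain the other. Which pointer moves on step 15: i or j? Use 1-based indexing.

[i=1,j=1] A[i]=4<=B[j]=8 take 4 → i++
[i=2,j=1] A[i]=6<=B[j]=8 take 6 → i++
[i=3,j=1] A[i]=9>B[j]=8 take 8 → j++
[i=3,j=2] A[i]=9<=B[j]=27 take 9 → i++
[i=4,j=2] A[i]=12<=B[j]=27 take 12 → i++
[i=5,j=2] A[i]=14<=B[j]=27 take 14 → i++
[i=6,j=2] A[i]=17<=B[j]=27 take 17 → i++
[i=7,j=2] A[i]=19<=B[j]=27 take 19 → i++
[i=8,j=2] A[i]=20<=B[j]=27 take 20 → i++
[i=9,j=2] A[i]=23<=B[j]=27 take 23 → i++
[i=10,j=2] A[i]=32>B[j]=27 take 27 → j++
[i=10,j=3] A[i]=32<=B[j]=34 take 32 → i++
[i=11,j=3] A[i]=33<=B[j]=34 take 33 → i++
[i=12,j=3] A[i]=35>B[j]=34 take 34 → j++
[i=12,j=4] B done, take A[i]=35 → i++

i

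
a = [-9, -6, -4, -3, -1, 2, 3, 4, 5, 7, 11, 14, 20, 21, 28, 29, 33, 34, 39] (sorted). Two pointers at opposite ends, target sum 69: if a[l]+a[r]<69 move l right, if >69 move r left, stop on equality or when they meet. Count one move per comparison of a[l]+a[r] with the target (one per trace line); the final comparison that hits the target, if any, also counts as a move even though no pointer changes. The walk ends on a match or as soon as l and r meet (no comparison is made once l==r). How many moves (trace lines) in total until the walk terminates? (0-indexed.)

18 moves

l=0 r=18: -9+39=30 <69, l++
l=1 r=18: -6+39=33 <69, l++
l=2 r=18: -4+39=35 <69, l++
l=3 r=18: -3+39=36 <69, l++
l=4 r=18: -1+39=38 <69, l++
l=5 r=18: 2+39=41 <69, l++
l=6 r=18: 3+39=42 <69, l++
l=7 r=18: 4+39=43 <69, l++
l=8 r=18: 5+39=44 <69, l++
l=9 r=18: 7+39=46 <69, l++
l=10 r=18: 11+39=50 <69, l++
l=11 r=18: 14+39=53 <69, l++
l=12 r=18: 20+39=59 <69, l++
l=13 r=18: 21+39=60 <69, l++
l=14 r=18: 28+39=67 <69, l++
l=15 r=18: 29+39=68 <69, l++
l=16 r=18: 33+39=72 >69, r--
l=16 r=17: 33+34=67 <69, l++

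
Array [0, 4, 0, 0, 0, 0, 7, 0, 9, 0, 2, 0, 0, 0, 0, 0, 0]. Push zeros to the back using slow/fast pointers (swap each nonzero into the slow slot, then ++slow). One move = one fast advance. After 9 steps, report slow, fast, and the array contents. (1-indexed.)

slow=4, fast=10, a=[4, 7, 9, 0, 0, 0, 0, 0, 0, 0, 2, 0, 0, 0, 0, 0, 0]

(s=1,f=1) a[fast]=0 → fast++
(s=1,f=2) a[fast]=4≠0 swap→a[1]=4 → slow++,fast++
(s=2,f=3) a[fast]=0 → fast++
(s=2,f=4) a[fast]=0 → fast++
(s=2,f=5) a[fast]=0 → fast++
(s=2,f=6) a[fast]=0 → fast++
(s=2,f=7) a[fast]=7≠0 swap→a[2]=7 → slow++,fast++
(s=3,f=8) a[fast]=0 → fast++
(s=3,f=9) a[fast]=9≠0 swap→a[3]=9 → slow++,fast++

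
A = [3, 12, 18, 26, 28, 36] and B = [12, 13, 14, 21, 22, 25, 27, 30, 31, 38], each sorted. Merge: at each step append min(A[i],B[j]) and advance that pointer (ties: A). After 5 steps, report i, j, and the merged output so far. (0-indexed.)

i=2, j=3, merged so far=[3, 12, 12, 13, 14]

i=0 j=0: A[i]=3<=B[j]=12 take 3, i++
i=1 j=0: A[i]=12<=B[j]=12 take 12, i++
i=2 j=0: A[i]=18>B[j]=12 take 12, j++
i=2 j=1: A[i]=18>B[j]=13 take 13, j++
i=2 j=2: A[i]=18>B[j]=14 take 14, j++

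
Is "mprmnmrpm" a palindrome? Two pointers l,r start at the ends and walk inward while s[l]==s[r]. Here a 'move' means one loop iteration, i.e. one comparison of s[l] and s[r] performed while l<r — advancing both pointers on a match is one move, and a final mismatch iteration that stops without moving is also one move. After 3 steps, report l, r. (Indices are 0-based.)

l=3, r=5

l=0 r=8: 'm'=='m', l++,r--
l=1 r=7: 'p'=='p', l++,r--
l=2 r=6: 'r'=='r', l++,r--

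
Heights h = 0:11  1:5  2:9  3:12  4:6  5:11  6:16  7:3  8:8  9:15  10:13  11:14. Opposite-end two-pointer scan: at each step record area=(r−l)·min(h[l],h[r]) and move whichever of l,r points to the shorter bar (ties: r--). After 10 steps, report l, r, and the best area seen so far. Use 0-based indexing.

l=6, r=7, best area=121

l=0 r=11: min(11,14)*11=121 best=121 *, l++
l=1 r=11: min(5,14)*10=50 best=121, l++
l=2 r=11: min(9,14)*9=81 best=121, l++
l=3 r=11: min(12,14)*8=96 best=121, l++
l=4 r=11: min(6,14)*7=42 best=121, l++
l=5 r=11: min(11,14)*6=66 best=121, l++
l=6 r=11: min(16,14)*5=70 best=121, r--
l=6 r=10: min(16,13)*4=52 best=121, r--
l=6 r=9: min(16,15)*3=45 best=121, r--
l=6 r=8: min(16,8)*2=16 best=121, r--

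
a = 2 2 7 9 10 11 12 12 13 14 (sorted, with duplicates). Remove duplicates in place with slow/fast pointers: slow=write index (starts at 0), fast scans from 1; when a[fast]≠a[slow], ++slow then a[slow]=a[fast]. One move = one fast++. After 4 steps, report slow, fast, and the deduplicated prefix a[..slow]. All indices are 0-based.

slow=0 fast=1: a[fast]=2=a[slow] dup, fast++
slow=0 fast=2: a[fast]=7≠a[slow]=2 write a[1]=7, slow++,fast++
slow=1 fast=3: a[fast]=9≠a[slow]=7 write a[2]=9, slow++,fast++
slow=2 fast=4: a[fast]=10≠a[slow]=9 write a[3]=10, slow++,fast++

slow=3, fast=5, prefix=[2, 7, 9, 10]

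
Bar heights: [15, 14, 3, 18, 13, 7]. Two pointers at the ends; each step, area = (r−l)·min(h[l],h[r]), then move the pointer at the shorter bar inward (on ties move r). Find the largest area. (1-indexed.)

max area = 52

l=1 r=6: min(15,7)*5=35 best=35 *, r--
l=1 r=5: min(15,13)*4=52 best=52 *, r--
l=1 r=4: min(15,18)*3=45 best=52, l++
l=2 r=4: min(14,18)*2=28 best=52, l++
l=3 r=4: min(3,18)*1=3 best=52, l++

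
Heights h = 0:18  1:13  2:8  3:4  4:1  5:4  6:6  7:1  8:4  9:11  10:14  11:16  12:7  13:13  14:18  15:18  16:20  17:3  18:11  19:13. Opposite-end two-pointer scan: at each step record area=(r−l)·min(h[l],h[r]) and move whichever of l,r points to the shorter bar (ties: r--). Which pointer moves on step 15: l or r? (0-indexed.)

l

[0,19] min(18,13)*19=247 best=247 * → r--
[0,18] min(18,11)*18=198 best=247 → r--
[0,17] min(18,3)*17=51 best=247 → r--
[0,16] min(18,20)*16=288 best=288 * → l++
[1,16] min(13,20)*15=195 best=288 → l++
[2,16] min(8,20)*14=112 best=288 → l++
[3,16] min(4,20)*13=52 best=288 → l++
[4,16] min(1,20)*12=12 best=288 → l++
[5,16] min(4,20)*11=44 best=288 → l++
[6,16] min(6,20)*10=60 best=288 → l++
[7,16] min(1,20)*9=9 best=288 → l++
[8,16] min(4,20)*8=32 best=288 → l++
[9,16] min(11,20)*7=77 best=288 → l++
[10,16] min(14,20)*6=84 best=288 → l++
[11,16] min(16,20)*5=80 best=288 → l++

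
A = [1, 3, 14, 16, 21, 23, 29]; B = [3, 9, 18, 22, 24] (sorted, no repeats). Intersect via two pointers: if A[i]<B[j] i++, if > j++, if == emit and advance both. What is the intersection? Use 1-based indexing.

intersection = [3]

i=1 j=1: 1<3, i++
i=2 j=1: 3==3 emit, i++,j++
i=3 j=2: 14>9, j++
i=3 j=3: 14<18, i++
i=4 j=3: 16<18, i++
i=5 j=3: 21>18, j++
i=5 j=4: 21<22, i++
i=6 j=4: 23>22, j++
i=6 j=5: 23<24, i++
i=7 j=5: 29>24, j++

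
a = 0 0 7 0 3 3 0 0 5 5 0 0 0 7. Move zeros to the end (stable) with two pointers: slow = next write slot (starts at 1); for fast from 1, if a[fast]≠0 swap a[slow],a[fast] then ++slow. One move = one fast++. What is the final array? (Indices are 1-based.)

[7, 3, 3, 5, 5, 7, 0, 0, 0, 0, 0, 0, 0, 0]

slow=1 fast=1: a[fast]=0, fast++
slow=1 fast=2: a[fast]=0, fast++
slow=1 fast=3: a[fast]=7≠0 swap→a[1]=7, slow++,fast++
slow=2 fast=4: a[fast]=0, fast++
slow=2 fast=5: a[fast]=3≠0 swap→a[2]=3, slow++,fast++
slow=3 fast=6: a[fast]=3≠0 swap→a[3]=3, slow++,fast++
slow=4 fast=7: a[fast]=0, fast++
slow=4 fast=8: a[fast]=0, fast++
slow=4 fast=9: a[fast]=5≠0 swap→a[4]=5, slow++,fast++
slow=5 fast=10: a[fast]=5≠0 swap→a[5]=5, slow++,fast++
slow=6 fast=11: a[fast]=0, fast++
slow=6 fast=12: a[fast]=0, fast++
slow=6 fast=13: a[fast]=0, fast++
slow=6 fast=14: a[fast]=7≠0 swap→a[6]=7, slow++,fast++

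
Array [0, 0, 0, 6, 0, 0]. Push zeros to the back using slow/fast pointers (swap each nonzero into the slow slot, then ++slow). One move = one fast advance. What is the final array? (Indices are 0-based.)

[6, 0, 0, 0, 0, 0]

slow=0 fast=0: a[fast]=0, fast++
slow=0 fast=1: a[fast]=0, fast++
slow=0 fast=2: a[fast]=0, fast++
slow=0 fast=3: a[fast]=6≠0 swap→a[0]=6, slow++,fast++
slow=1 fast=4: a[fast]=0, fast++
slow=1 fast=5: a[fast]=0, fast++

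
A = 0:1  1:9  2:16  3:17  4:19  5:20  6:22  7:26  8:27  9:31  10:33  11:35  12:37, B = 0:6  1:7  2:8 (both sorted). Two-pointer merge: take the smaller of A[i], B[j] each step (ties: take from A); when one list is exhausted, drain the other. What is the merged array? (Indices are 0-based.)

[1, 6, 7, 8, 9, 16, 17, 19, 20, 22, 26, 27, 31, 33, 35, 37]

i=0 j=0: A[i]=1<=B[j]=6 take 1, i++
i=1 j=0: A[i]=9>B[j]=6 take 6, j++
i=1 j=1: A[i]=9>B[j]=7 take 7, j++
i=1 j=2: A[i]=9>B[j]=8 take 8, j++
i=1 j=3: B done, take A[i]=9, i++
i=2 j=3: B done, take A[i]=16, i++
i=3 j=3: B done, take A[i]=17, i++
i=4 j=3: B done, take A[i]=19, i++
i=5 j=3: B done, take A[i]=20, i++
i=6 j=3: B done, take A[i]=22, i++
i=7 j=3: B done, take A[i]=26, i++
i=8 j=3: B done, take A[i]=27, i++
i=9 j=3: B done, take A[i]=31, i++
i=10 j=3: B done, take A[i]=33, i++
i=11 j=3: B done, take A[i]=35, i++
i=12 j=3: B done, take A[i]=37, i++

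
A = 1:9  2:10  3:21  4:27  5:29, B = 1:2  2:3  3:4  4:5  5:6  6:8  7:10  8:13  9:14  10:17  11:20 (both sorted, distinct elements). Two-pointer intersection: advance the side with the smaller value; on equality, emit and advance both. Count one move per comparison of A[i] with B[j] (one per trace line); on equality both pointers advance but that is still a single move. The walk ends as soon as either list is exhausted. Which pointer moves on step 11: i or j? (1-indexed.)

[i=1,j=1] 9>2 → j++
[i=1,j=2] 9>3 → j++
[i=1,j=3] 9>4 → j++
[i=1,j=4] 9>5 → j++
[i=1,j=5] 9>6 → j++
[i=1,j=6] 9>8 → j++
[i=1,j=7] 9<10 → i++
[i=2,j=7] 10==10 emit → i++,j++
[i=3,j=8] 21>13 → j++
[i=3,j=9] 21>14 → j++
[i=3,j=10] 21>17 → j++

j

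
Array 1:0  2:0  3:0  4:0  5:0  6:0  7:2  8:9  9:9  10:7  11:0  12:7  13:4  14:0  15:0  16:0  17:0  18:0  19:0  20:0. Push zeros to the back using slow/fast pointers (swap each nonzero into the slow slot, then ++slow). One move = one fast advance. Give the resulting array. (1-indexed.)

slow=1 fast=1: a[fast]=0, fast++
slow=1 fast=2: a[fast]=0, fast++
slow=1 fast=3: a[fast]=0, fast++
slow=1 fast=4: a[fast]=0, fast++
slow=1 fast=5: a[fast]=0, fast++
slow=1 fast=6: a[fast]=0, fast++
slow=1 fast=7: a[fast]=2≠0 swap→a[1]=2, slow++,fast++
slow=2 fast=8: a[fast]=9≠0 swap→a[2]=9, slow++,fast++
slow=3 fast=9: a[fast]=9≠0 swap→a[3]=9, slow++,fast++
slow=4 fast=10: a[fast]=7≠0 swap→a[4]=7, slow++,fast++
slow=5 fast=11: a[fast]=0, fast++
slow=5 fast=12: a[fast]=7≠0 swap→a[5]=7, slow++,fast++
slow=6 fast=13: a[fast]=4≠0 swap→a[6]=4, slow++,fast++
slow=7 fast=14: a[fast]=0, fast++
slow=7 fast=15: a[fast]=0, fast++
slow=7 fast=16: a[fast]=0, fast++
slow=7 fast=17: a[fast]=0, fast++
slow=7 fast=18: a[fast]=0, fast++
slow=7 fast=19: a[fast]=0, fast++
slow=7 fast=20: a[fast]=0, fast++

[2, 9, 9, 7, 7, 4, 0, 0, 0, 0, 0, 0, 0, 0, 0, 0, 0, 0, 0, 0]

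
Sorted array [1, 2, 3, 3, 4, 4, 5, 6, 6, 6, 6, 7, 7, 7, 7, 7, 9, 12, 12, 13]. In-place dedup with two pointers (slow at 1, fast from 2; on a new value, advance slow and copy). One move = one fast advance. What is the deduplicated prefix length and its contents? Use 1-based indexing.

length 10; prefix = [1, 2, 3, 4, 5, 6, 7, 9, 12, 13]

(s=1,f=2) a[fast]=2≠a[slow]=1 write a[2]=2 → slow++,fast++
(s=2,f=3) a[fast]=3≠a[slow]=2 write a[3]=3 → slow++,fast++
(s=3,f=4) a[fast]=3=a[slow] dup → fast++
(s=3,f=5) a[fast]=4≠a[slow]=3 write a[4]=4 → slow++,fast++
(s=4,f=6) a[fast]=4=a[slow] dup → fast++
(s=4,f=7) a[fast]=5≠a[slow]=4 write a[5]=5 → slow++,fast++
(s=5,f=8) a[fast]=6≠a[slow]=5 write a[6]=6 → slow++,fast++
(s=6,f=9) a[fast]=6=a[slow] dup → fast++
(s=6,f=10) a[fast]=6=a[slow] dup → fast++
(s=6,f=11) a[fast]=6=a[slow] dup → fast++
(s=6,f=12) a[fast]=7≠a[slow]=6 write a[7]=7 → slow++,fast++
(s=7,f=13) a[fast]=7=a[slow] dup → fast++
(s=7,f=14) a[fast]=7=a[slow] dup → fast++
(s=7,f=15) a[fast]=7=a[slow] dup → fast++
(s=7,f=16) a[fast]=7=a[slow] dup → fast++
(s=7,f=17) a[fast]=9≠a[slow]=7 write a[8]=9 → slow++,fast++
(s=8,f=18) a[fast]=12≠a[slow]=9 write a[9]=12 → slow++,fast++
(s=9,f=19) a[fast]=12=a[slow] dup → fast++
(s=9,f=20) a[fast]=13≠a[slow]=12 write a[10]=13 → slow++,fast++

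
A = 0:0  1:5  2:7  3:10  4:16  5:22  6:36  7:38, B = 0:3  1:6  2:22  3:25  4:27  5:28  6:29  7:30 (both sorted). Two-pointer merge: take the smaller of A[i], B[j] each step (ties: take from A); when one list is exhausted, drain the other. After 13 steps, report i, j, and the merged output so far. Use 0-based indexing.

i=6, j=7, merged so far=[0, 3, 5, 6, 7, 10, 16, 22, 22, 25, 27, 28, 29]

[i=0,j=0] A[i]=0<=B[j]=3 take 0 → i++
[i=1,j=0] A[i]=5>B[j]=3 take 3 → j++
[i=1,j=1] A[i]=5<=B[j]=6 take 5 → i++
[i=2,j=1] A[i]=7>B[j]=6 take 6 → j++
[i=2,j=2] A[i]=7<=B[j]=22 take 7 → i++
[i=3,j=2] A[i]=10<=B[j]=22 take 10 → i++
[i=4,j=2] A[i]=16<=B[j]=22 take 16 → i++
[i=5,j=2] A[i]=22<=B[j]=22 take 22 → i++
[i=6,j=2] A[i]=36>B[j]=22 take 22 → j++
[i=6,j=3] A[i]=36>B[j]=25 take 25 → j++
[i=6,j=4] A[i]=36>B[j]=27 take 27 → j++
[i=6,j=5] A[i]=36>B[j]=28 take 28 → j++
[i=6,j=6] A[i]=36>B[j]=29 take 29 → j++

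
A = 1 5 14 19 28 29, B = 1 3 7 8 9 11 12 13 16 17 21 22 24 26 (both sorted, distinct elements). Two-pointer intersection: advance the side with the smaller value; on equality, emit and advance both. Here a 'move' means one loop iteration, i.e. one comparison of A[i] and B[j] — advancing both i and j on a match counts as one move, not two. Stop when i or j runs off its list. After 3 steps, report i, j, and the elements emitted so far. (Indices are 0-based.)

i=0 j=0: 1==1 emit, i++,j++
i=1 j=1: 5>3, j++
i=1 j=2: 5<7, i++

i=2, j=2, emitted=[1]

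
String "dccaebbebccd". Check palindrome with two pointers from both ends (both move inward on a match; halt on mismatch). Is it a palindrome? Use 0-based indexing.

l=0 r=11: 'd'=='d', l++,r--
l=1 r=10: 'c'=='c', l++,r--
l=2 r=9: 'c'=='c', l++,r--
l=3 r=8: 'a'!='b', stop

not a palindrome (mismatch at 3,8)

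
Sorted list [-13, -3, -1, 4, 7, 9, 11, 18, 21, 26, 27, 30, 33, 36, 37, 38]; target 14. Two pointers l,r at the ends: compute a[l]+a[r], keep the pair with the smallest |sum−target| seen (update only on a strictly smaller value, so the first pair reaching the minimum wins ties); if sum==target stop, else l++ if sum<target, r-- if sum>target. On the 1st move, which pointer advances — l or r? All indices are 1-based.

r

[1,16] -13+38=25 d=11 * → r--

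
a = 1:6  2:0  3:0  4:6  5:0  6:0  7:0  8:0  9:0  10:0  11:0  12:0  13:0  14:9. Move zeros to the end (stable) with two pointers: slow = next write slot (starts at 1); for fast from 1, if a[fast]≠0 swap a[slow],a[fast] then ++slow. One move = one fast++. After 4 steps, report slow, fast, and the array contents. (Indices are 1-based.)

slow=1 fast=1: a[fast]=6≠0 swap→a[1]=6, slow++,fast++
slow=2 fast=2: a[fast]=0, fast++
slow=2 fast=3: a[fast]=0, fast++
slow=2 fast=4: a[fast]=6≠0 swap→a[2]=6, slow++,fast++

slow=3, fast=5, a=[6, 6, 0, 0, 0, 0, 0, 0, 0, 0, 0, 0, 0, 9]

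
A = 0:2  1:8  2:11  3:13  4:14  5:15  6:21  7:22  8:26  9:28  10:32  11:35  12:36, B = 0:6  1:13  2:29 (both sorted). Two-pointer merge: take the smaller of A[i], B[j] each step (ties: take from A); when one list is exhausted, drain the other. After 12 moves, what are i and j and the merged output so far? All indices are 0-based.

i=10, j=2, merged so far=[2, 6, 8, 11, 13, 13, 14, 15, 21, 22, 26, 28]

[i=0,j=0] A[i]=2<=B[j]=6 take 2 → i++
[i=1,j=0] A[i]=8>B[j]=6 take 6 → j++
[i=1,j=1] A[i]=8<=B[j]=13 take 8 → i++
[i=2,j=1] A[i]=11<=B[j]=13 take 11 → i++
[i=3,j=1] A[i]=13<=B[j]=13 take 13 → i++
[i=4,j=1] A[i]=14>B[j]=13 take 13 → j++
[i=4,j=2] A[i]=14<=B[j]=29 take 14 → i++
[i=5,j=2] A[i]=15<=B[j]=29 take 15 → i++
[i=6,j=2] A[i]=21<=B[j]=29 take 21 → i++
[i=7,j=2] A[i]=22<=B[j]=29 take 22 → i++
[i=8,j=2] A[i]=26<=B[j]=29 take 26 → i++
[i=9,j=2] A[i]=28<=B[j]=29 take 28 → i++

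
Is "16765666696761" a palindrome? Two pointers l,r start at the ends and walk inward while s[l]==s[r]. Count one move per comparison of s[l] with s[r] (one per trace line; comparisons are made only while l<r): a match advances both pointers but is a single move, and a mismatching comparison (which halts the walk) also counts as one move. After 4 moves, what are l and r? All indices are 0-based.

[0,13] '1'=='1' → l++,r--
[1,12] '6'=='6' → l++,r--
[2,11] '7'=='7' → l++,r--
[3,10] '6'=='6' → l++,r--

l=4, r=9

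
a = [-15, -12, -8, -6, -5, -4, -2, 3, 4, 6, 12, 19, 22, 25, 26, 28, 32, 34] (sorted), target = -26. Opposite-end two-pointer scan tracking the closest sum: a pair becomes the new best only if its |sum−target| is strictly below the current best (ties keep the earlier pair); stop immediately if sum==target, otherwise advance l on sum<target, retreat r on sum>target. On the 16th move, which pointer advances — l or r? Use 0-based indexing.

l=0 r=17: -15+34=19 d=45 *, r--
l=0 r=16: -15+32=17 d=43 *, r--
l=0 r=15: -15+28=13 d=39 *, r--
l=0 r=14: -15+26=11 d=37 *, r--
l=0 r=13: -15+25=10 d=36 *, r--
l=0 r=12: -15+22=7 d=33 *, r--
l=0 r=11: -15+19=4 d=30 *, r--
l=0 r=10: -15+12=-3 d=23 *, r--
l=0 r=9: -15+6=-9 d=17 *, r--
l=0 r=8: -15+4=-11 d=15 *, r--
l=0 r=7: -15+3=-12 d=14 *, r--
l=0 r=6: -15+-2=-17 d=9 *, r--
l=0 r=5: -15+-4=-19 d=7 *, r--
l=0 r=4: -15+-5=-20 d=6 *, r--
l=0 r=3: -15+-6=-21 d=5 *, r--
l=0 r=2: -15+-8=-23 d=3 *, r--

r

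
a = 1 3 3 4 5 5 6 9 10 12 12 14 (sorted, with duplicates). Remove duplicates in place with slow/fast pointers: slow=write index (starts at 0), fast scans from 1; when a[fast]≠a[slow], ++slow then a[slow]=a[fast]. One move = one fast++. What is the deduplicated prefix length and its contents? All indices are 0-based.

slow=0 fast=1: a[fast]=3≠a[slow]=1 write a[1]=3, slow++,fast++
slow=1 fast=2: a[fast]=3=a[slow] dup, fast++
slow=1 fast=3: a[fast]=4≠a[slow]=3 write a[2]=4, slow++,fast++
slow=2 fast=4: a[fast]=5≠a[slow]=4 write a[3]=5, slow++,fast++
slow=3 fast=5: a[fast]=5=a[slow] dup, fast++
slow=3 fast=6: a[fast]=6≠a[slow]=5 write a[4]=6, slow++,fast++
slow=4 fast=7: a[fast]=9≠a[slow]=6 write a[5]=9, slow++,fast++
slow=5 fast=8: a[fast]=10≠a[slow]=9 write a[6]=10, slow++,fast++
slow=6 fast=9: a[fast]=12≠a[slow]=10 write a[7]=12, slow++,fast++
slow=7 fast=10: a[fast]=12=a[slow] dup, fast++
slow=7 fast=11: a[fast]=14≠a[slow]=12 write a[8]=14, slow++,fast++

length 9; prefix = [1, 3, 4, 5, 6, 9, 10, 12, 14]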